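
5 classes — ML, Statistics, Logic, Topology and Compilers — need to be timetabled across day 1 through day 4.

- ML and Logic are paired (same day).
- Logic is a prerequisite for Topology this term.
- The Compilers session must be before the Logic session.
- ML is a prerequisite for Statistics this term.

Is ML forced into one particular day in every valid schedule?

No

ML can be day 2 (e.g. Compilers=day 1; Logic=day 2; Topology=day 3; Statistics=day 3; ML=day 2) or day 3 (e.g. Topology -> day 4, Compilers -> day 1, Logic -> day 3, ML -> day 3, Statistics -> day 4).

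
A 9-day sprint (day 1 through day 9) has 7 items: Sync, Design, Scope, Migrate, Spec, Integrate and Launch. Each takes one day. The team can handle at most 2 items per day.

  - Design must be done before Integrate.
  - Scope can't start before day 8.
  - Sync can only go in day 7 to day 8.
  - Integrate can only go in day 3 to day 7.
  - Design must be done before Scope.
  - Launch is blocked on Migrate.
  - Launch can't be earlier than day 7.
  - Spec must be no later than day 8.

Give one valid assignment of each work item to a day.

Scope=day 8; Migrate=day 2; Integrate=day 3; Spec=day 1; Launch=day 7; Design=day 1; Sync=day 7

Checking: Design(day 1) before Scope(day 8); Migrate(day 2) before Launch(day 7); Design(day 1) before Integrate(day 3); Spec=day 1 in [day 1,day 8]; Sync=day 7 in [day 7,day 8]; Launch=day 7 in [day 7,day 9]; Integrate=day 3 in [day 3,day 7]; Scope=day 8 in [day 8,day 9]; max 2 per day (cap 2).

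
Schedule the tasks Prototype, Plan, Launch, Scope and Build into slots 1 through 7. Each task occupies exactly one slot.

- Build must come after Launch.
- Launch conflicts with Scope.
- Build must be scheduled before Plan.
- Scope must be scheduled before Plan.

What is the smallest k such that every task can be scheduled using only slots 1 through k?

3

The precedence chain requires at least 3 distinct slots.
3 works (last occupied slot: 3): for example Build in 2, Plan in 3, Prototype in 1, Launch in 1, Scope in 2.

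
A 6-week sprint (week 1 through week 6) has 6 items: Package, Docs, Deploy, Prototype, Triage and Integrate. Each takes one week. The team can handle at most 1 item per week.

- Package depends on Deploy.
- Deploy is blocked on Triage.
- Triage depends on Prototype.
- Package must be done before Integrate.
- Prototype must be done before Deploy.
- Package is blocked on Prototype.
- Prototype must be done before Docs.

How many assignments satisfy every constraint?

Splitting on Package: it can be week 4 (2), week 5 (3). Listing each branch's schedules as (Docs, Deploy, Prototype, Triage, Integrate) by week number:
Package=week 4: (5,3,1,2,6) (6,3,1,2,5) — 2.
Package=week 5: (2,4,1,3,6) (3,4,1,2,6) (4,3,1,2,6) — 3.
Summing: 2 + 3 = 5.

5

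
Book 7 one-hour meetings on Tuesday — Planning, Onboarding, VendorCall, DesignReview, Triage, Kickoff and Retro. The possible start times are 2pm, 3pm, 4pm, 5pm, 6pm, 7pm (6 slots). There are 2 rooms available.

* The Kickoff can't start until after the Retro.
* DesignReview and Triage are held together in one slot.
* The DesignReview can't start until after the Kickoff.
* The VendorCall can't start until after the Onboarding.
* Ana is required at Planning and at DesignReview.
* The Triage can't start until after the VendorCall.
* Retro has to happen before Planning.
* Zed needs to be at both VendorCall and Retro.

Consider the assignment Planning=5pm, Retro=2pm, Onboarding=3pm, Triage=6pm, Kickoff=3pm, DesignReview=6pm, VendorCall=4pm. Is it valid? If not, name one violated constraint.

DesignReview and Triage are held together in one slot — holds.
There are 2 rooms available — holds.
Zed needs to be at both VendorCall and Retro — holds.
The VendorCall can't start until after the Onboarding — holds.
Ana is required at Planning and at DesignReview — holds.
The DesignReview can't start until after the Kickoff — holds.
The Kickoff can't start until after the Retro — holds.
Retro has to happen before Planning — holds.
The Triage can't start until after the VendorCall — holds.

Yes, all constraints hold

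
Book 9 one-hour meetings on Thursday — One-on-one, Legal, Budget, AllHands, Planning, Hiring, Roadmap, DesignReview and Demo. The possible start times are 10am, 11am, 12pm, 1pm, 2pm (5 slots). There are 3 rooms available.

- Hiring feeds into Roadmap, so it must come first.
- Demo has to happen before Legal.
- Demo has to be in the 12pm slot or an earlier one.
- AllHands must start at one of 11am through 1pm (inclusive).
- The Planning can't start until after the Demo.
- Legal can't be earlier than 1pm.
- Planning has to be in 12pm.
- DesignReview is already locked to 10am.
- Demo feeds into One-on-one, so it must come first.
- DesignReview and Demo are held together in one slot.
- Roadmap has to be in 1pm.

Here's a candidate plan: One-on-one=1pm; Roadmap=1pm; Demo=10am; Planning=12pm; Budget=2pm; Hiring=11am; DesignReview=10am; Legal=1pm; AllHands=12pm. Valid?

Yes, all constraints hold

Hiring feeds into Roadmap, so it must come first — holds.
The Planning can't start until after the Demo — holds.
Demo has to be in the 12pm slot or an earlier one — holds.
There are 3 rooms available — holds.
Planning has to be in 12pm — holds.
Demo feeds into One-on-one, so it must come first — holds.
DesignReview is already locked to 10am — holds.
AllHands must start at one of 11am through 1pm (inclusive) — holds.
DesignReview and Demo are held together in one slot — holds.
Legal can't be earlier than 1pm — holds.
Roadmap has to be in 1pm — holds.
Demo has to happen before Legal — holds.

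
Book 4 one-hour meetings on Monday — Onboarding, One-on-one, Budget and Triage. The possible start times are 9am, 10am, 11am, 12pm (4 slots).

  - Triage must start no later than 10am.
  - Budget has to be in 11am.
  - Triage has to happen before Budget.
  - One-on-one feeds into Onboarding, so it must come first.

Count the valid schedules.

Splitting on Onboarding: it can be 10am (2), 11am (4), 12pm (6). Listing each branch's schedules as (One-on-one, Budget, Triage):
Onboarding=10am: (9am,11am,9am) (9am,11am,10am) — 2.
Onboarding=11am: (9am,11am,9am) (9am,11am,10am) (10am,11am,9am) (10am,11am,10am) — 4.
Onboarding=12pm: (9am,11am,9am) (9am,11am,10am) (10am,11am,9am) (10am,11am,10am) (11am,11am,9am) (11am,11am,10am) — 6.
Summing: 2 + 4 + 6 = 12.

12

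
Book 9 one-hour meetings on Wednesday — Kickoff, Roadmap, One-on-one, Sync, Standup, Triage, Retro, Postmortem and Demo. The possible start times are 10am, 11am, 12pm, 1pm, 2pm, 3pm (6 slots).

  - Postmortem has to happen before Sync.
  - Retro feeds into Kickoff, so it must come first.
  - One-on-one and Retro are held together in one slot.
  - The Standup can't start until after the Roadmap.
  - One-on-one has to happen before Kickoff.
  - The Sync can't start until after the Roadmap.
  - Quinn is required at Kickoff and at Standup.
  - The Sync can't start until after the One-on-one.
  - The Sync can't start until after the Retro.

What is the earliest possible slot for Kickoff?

11am

Precedence pushes Kickoff to at least 11am.
Kickoff at 11am is achievable: Postmortem -> 10am, Sync -> 11am, One-on-one -> 10am, Triage -> 10am, Retro -> 10am, Kickoff -> 11am, Demo -> 10am, Roadmap -> 10am, Standup -> 12pm.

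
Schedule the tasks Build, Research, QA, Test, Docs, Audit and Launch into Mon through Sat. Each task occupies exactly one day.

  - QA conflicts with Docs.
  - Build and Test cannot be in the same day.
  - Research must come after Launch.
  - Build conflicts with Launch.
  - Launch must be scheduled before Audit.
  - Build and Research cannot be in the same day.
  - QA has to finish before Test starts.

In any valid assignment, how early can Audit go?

Precedence pushes Audit to at least Tue.
Audit at Tue is achievable: Test -> Tue, QA -> Mon, Launch -> Mon, Research -> Tue, Docs -> Tue, Build -> Wed, Audit -> Tue.

Tue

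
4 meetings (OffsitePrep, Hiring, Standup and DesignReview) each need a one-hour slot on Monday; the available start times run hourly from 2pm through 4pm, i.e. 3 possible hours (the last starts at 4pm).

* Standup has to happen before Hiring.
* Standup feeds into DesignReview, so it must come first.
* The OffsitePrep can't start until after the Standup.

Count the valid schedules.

9

Splitting on OffsitePrep: it can be 3pm (4), 4pm (5). Listing each branch's schedules as (Hiring, Standup, DesignReview):
OffsitePrep=3pm: (3pm,2pm,3pm) (3pm,2pm,4pm) (4pm,2pm,3pm) (4pm,2pm,4pm) — 4.
OffsitePrep=4pm: (3pm,2pm,3pm) (3pm,2pm,4pm) (4pm,2pm,3pm) (4pm,2pm,4pm) (4pm,3pm,4pm) — 5.
Summing: 4 + 5 = 9.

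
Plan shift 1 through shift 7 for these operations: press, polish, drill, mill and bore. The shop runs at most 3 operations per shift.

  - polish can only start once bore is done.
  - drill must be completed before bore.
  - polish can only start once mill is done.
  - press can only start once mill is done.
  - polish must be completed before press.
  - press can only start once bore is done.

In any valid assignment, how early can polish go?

Precedence pushes polish to at least shift 3; downstream work caps polish at shift 6.
polish at shift 3 is achievable: polish -> shift 3, bore -> shift 2, drill -> shift 1, mill -> shift 1, press -> shift 4.

shift 3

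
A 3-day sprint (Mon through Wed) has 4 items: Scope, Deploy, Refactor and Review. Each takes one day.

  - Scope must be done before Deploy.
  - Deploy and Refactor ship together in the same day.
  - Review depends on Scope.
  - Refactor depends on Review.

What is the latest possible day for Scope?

Downstream work caps Scope at Mon.
Scope at Mon is achievable: Scope=Mon; Refactor=Wed; Deploy=Wed; Review=Tue.

Mon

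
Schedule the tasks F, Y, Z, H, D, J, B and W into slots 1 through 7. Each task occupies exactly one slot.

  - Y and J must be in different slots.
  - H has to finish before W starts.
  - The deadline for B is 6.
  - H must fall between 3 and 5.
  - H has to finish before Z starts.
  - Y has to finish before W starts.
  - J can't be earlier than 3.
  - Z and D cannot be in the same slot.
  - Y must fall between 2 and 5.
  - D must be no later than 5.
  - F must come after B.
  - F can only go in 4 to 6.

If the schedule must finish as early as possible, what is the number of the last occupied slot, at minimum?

The precedence chain requires at least 2 distinct slots.
F can't be placed before 4, so the schedule must run through at least slot 4.
4 works (last occupied slot: 4): for example J -> 3, Z -> 4, H -> 3, D -> 1, F -> 4, B -> 1, Y -> 2, W -> 4.

slot 4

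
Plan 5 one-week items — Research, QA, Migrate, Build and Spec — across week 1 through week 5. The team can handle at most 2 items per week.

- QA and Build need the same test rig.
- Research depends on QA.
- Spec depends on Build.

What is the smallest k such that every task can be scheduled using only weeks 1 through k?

3

The precedence chain requires at least 2 distinct weeks.
With at most 2 per week and 5 tasks, at least 3 weeks are needed.
3 works (last occupied week: week 3): for example Spec=week 3; Research=week 2; QA=week 1; Migrate=week 1; Build=week 2.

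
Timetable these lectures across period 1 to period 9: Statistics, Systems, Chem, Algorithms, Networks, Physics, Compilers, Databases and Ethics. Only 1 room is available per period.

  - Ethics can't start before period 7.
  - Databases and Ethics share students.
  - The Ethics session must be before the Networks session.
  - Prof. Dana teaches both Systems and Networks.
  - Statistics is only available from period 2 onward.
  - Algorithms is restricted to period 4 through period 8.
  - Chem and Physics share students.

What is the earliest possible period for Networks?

Precedence pushes Networks to at least period 8.
Networks at period 8 is achievable: Chem in period 3; Ethics in period 7; Databases in period 9; Systems in period 1; Physics in period 5; Networks in period 8; Statistics in period 2; Algorithms in period 4; Compilers in period 6.

period 8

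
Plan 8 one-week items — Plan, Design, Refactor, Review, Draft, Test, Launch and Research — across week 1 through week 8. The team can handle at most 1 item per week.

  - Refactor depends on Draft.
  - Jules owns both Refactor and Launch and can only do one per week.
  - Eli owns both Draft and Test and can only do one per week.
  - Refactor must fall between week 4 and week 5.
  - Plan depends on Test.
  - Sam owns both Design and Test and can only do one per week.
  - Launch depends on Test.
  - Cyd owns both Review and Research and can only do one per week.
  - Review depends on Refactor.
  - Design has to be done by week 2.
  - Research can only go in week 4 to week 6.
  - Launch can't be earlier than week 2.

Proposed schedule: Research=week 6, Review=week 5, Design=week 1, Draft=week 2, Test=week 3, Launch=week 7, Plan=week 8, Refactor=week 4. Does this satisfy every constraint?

Valid

Jules owns both Refactor and Launch and can only do one per week — holds.
Sam owns both Design and Test and can only do one per week — holds.
The team can handle at most 1 item per week — holds.
Refactor must fall between week 4 and week 5 — holds.
Review depends on Refactor — holds.
Refactor depends on Draft — holds.
Research can only go in week 4 to week 6 — holds.
Cyd owns both Review and Research and can only do one per week — holds.
Design has to be done by week 2 — holds.
Eli owns both Draft and Test and can only do one per week — holds.
Launch depends on Test — holds.
Plan depends on Test — holds.
Launch can't be earlier than week 2 — holds.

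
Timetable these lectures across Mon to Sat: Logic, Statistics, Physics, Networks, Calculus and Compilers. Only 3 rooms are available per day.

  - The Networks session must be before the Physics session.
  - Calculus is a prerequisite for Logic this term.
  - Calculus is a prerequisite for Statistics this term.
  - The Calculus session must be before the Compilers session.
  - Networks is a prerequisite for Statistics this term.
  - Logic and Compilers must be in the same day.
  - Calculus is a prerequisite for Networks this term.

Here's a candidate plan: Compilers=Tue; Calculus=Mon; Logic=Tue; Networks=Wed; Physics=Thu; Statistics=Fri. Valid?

Yes, all constraints hold

Logic and Compilers must be in the same day — holds.
Calculus is a prerequisite for Logic this term — holds.
Networks is a prerequisite for Statistics this term — holds.
Calculus is a prerequisite for Networks this term — holds.
Calculus is a prerequisite for Statistics this term — holds.
The Calculus session must be before the Compilers session — holds.
The Networks session must be before the Physics session — holds.
Only 3 rooms are available per day — holds.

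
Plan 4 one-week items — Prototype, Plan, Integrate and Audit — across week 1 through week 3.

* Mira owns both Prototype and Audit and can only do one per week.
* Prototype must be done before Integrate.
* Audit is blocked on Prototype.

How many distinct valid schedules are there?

Splitting on Prototype: it can be week 1 (12), week 2 (3). Listing each branch's schedules as (Plan, Integrate, Audit) by week number:
Prototype=week 1: (1,2,2) (1,2,3) (1,3,2) (1,3,3) (2,2,2) (2,2,3) (2,3,2) (2,3,3) (3,2,2) (3,2,3) (3,3,2) (3,3,3) — 12.
Prototype=week 2: (1,3,3) (2,3,3) (3,3,3) — 3.
Summing: 12 + 3 = 15.

15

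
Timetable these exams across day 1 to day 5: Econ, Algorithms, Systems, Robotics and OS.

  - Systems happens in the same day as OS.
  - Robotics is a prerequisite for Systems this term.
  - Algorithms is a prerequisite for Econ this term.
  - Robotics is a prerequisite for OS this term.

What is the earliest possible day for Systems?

day 2

Precedence pushes Systems to at least day 2.
Systems at day 2 is achievable: Econ -> day 2, Systems -> day 2, OS -> day 2, Robotics -> day 1, Algorithms -> day 1.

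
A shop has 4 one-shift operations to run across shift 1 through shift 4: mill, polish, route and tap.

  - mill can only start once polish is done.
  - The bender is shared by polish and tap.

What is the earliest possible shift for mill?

Precedence pushes mill to at least shift 2.
mill at shift 2 is achievable: route=shift 1; tap=shift 2; mill=shift 2; polish=shift 1.

shift 2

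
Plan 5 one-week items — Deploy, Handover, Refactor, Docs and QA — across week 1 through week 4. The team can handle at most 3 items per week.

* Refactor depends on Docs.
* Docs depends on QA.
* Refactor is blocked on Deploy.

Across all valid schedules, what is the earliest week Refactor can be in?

Precedence pushes Refactor to at least week 3.
Refactor at week 3 is achievable: Deploy -> week 1; Docs -> week 2; QA -> week 1; Handover -> week 1; Refactor -> week 3.

week 3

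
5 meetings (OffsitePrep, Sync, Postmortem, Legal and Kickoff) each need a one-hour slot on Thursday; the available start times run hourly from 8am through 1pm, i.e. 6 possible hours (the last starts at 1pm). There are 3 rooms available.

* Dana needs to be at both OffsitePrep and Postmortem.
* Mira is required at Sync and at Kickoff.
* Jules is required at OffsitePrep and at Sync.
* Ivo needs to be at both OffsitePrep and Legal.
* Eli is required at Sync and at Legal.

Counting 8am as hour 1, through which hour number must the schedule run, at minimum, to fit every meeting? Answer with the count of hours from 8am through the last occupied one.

With at most 3 per hour and 5 meetings, at least 2 hours are needed.
Could 2 hours be enough, i.e. nothing placed later than 9am? No: OffsitePrep, Sync and Legal must all be in different hours (OffsitePrep/Sync can't share; OffsitePrep/Legal can't share; Sync/Legal can't share), but only 2 hours are available: 3 meetings can't fit in 2 distinct hours.
So 2 hours is not enough.
3 works (last occupied hour: 10am): for example Kickoff=8am; Sync=9am; Postmortem=9am; Legal=10am; OffsitePrep=8am.

3 hours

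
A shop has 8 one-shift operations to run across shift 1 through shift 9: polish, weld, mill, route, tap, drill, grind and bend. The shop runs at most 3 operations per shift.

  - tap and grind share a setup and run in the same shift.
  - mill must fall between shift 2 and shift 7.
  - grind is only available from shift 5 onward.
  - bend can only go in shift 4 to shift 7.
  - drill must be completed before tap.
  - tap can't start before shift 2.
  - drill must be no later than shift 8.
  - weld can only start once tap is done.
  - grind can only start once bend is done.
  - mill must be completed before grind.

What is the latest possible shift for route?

route at shift 9 is achievable: drill=shift 1; weld=shift 6; bend=shift 4; polish=shift 1; route=shift 9; tap=shift 5; mill=shift 2; grind=shift 5.

shift 9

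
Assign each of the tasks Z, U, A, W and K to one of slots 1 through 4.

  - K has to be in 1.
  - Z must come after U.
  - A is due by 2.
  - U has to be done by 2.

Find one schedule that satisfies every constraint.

U in 1, K in 1, W in 1, A in 1, Z in 2

Checking: U(1) before Z(2); A=1 in [1,2]; U=1 in [1,2]; K=1 in [1,1].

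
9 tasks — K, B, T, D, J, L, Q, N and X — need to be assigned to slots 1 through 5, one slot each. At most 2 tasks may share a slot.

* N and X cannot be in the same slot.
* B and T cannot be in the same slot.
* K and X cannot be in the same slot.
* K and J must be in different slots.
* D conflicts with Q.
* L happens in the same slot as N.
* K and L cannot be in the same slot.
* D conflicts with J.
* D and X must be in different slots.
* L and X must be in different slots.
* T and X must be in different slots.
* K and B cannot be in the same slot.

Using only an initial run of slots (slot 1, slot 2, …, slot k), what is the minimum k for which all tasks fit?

5

With at most 2 per slot and 9 tasks, at least 5 slots are needed.
5 works (last occupied slot: 5): for example Q in 3, J in 3, L in 4, X in 5, D in 2, T in 1, B in 2, K in 1, N in 4.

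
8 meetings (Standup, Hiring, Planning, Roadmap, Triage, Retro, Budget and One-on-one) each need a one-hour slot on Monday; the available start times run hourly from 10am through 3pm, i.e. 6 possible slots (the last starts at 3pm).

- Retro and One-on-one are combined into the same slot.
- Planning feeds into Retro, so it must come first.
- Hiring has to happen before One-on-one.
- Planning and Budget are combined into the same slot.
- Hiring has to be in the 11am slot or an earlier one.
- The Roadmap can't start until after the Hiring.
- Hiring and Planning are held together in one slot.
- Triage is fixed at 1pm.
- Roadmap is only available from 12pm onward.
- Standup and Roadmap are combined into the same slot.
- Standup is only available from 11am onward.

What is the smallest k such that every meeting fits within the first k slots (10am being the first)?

The precedence chain requires at least 2 distinct slots.
Triage can't be placed before 1pm — that is slot 4 counting from 10am — so the schedule must run through at least 4 slots.
4 works (last occupied slot: 1pm): for example Standup -> 12pm; Budget -> 10am; Triage -> 1pm; Hiring -> 10am; Roadmap -> 12pm; Retro -> 11am; One-on-one -> 11am; Planning -> 10am.

4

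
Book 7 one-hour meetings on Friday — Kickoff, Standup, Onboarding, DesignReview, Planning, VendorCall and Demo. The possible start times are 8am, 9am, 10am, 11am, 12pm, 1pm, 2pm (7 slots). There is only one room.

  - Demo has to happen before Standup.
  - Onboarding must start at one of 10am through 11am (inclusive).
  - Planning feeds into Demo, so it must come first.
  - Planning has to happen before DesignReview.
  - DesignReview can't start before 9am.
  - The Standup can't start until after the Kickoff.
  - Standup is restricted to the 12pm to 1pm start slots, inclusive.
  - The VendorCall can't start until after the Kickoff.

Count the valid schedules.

Splitting on Kickoff: it can be 8am (14), 9am (12), 10am (5), 11am (5), 12pm (4). Listing each branch's schedules as (Standup, Onboarding, DesignReview, Planning, VendorCall, Demo):
Kickoff=8am: (12pm,10am,1pm,9am,2pm,11am) (12pm,10am,2pm,9am,1pm,11am) (12pm,11am,1pm,9am,2pm,10am) (12pm,11am,2pm,9am,1pm,10am) (1pm,10am,11am,9am,2pm,12pm) (1pm,10am,12pm,9am,2pm,11am) (1pm,10am,2pm,9am,11am,12pm) (1pm,10am,2pm,9am,12pm,11am) (1pm,10am,2pm,11am,9am,12pm) (1pm,11am,10am,9am,2pm,12pm) (1pm,11am,12pm,9am,2pm,10am) (1pm,11am,2pm,9am,10am,12pm) (1pm,11am,2pm,9am,12pm,10am) (1pm,11am,2pm,10am,9am,12pm) — 14.
Kickoff=9am: (12pm,10am,1pm,8am,2pm,11am) (12pm,10am,2pm,8am,1pm,11am) (12pm,11am,1pm,8am,2pm,10am) (12pm,11am,2pm,8am,1pm,10am) (1pm,10am,11am,8am,2pm,12pm) (1pm,10am,12pm,8am,2pm,11am) (1pm,10am,2pm,8am,11am,12pm) (1pm,10am,2pm,8am,12pm,11am) (1pm,11am,10am,8am,2pm,12pm) (1pm,11am,12pm,8am,2pm,10am) (1pm,11am,2pm,8am,10am,12pm) (1pm,11am,2pm,8am,12pm,10am) — 12.
Kickoff=10am: (12pm,11am,1pm,8am,2pm,9am) (12pm,11am,2pm,8am,1pm,9am) (1pm,11am,9am,8am,2pm,12pm) (1pm,11am,12pm,8am,2pm,9am) (1pm,11am,2pm,8am,12pm,9am) — 5.
Kickoff=11am: (12pm,10am,1pm,8am,2pm,9am) (12pm,10am,2pm,8am,1pm,9am) (1pm,10am,9am,8am,2pm,12pm) (1pm,10am,12pm,8am,2pm,9am) (1pm,10am,2pm,8am,12pm,9am) — 5.
Kickoff=12pm: (1pm,10am,9am,8am,2pm,11am) (1pm,10am,11am,8am,2pm,9am) (1pm,11am,9am,8am,2pm,10am) (1pm,11am,10am,8am,2pm,9am) — 4.
Summing: 14 + 12 + 5 + 5 + 4 = 40.

40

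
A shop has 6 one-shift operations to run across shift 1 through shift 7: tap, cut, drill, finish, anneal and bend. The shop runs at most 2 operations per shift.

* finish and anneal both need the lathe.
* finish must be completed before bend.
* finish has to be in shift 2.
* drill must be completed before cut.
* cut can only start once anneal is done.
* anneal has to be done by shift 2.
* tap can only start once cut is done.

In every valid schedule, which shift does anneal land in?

anneal's window is shift 1–shift 2.
finish is fixed at shift 2, and anneal can't share a shift with finish.
So anneal must be shift 1.

shift 1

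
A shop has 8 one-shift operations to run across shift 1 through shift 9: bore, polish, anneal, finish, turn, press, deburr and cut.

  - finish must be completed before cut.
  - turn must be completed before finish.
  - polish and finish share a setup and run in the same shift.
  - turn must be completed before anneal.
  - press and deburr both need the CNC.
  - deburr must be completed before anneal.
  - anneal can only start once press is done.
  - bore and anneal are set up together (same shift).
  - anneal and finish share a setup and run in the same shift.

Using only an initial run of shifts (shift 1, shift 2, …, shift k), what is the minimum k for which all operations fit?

The precedence chain requires at least 3 distinct shifts.
Could 3 shifts be enough, i.e. nothing placed later than shift 3? No: anneal must come after press (at shift 1 or later) → {shift 2, shift 3}; press must come before anneal (at shift 3 or earlier) → {shift 1, shift 2}; turn must come before anneal (at shift 3 or earlier) → {shift 1, shift 2}; cut must come after finish (at shift 1 or later) → {shift 2, shift 3}; finish must come before cut (at shift 3 or earlier) → {shift 1, shift 2}; finish must come after turn (at shift 1 or later) → {shift 2}; deburr must come before anneal (at shift 3 or earlier) → {shift 1, shift 2}; anneal must be in the same shift as finish (in {shift 2}) → {shift 2}; press must come before anneal (at shift 2 or earlier) → {shift 1}; deburr must come before anneal (at shift 2 or earlier) → {shift 1}; deburr can't share with press (shift 1) → nothing is left.
So 3 shifts is not enough.
4 works (last occupied shift: shift 4): for example anneal=shift 3; deburr=shift 2; bore=shift 3; polish=shift 3; press=shift 1; turn=shift 1; finish=shift 3; cut=shift 4.

4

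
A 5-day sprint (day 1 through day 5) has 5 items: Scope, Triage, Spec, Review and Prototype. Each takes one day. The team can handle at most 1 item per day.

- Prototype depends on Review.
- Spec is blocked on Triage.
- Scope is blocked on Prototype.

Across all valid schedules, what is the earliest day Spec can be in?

day 2

Precedence pushes Spec to at least day 2.
Spec at day 2 is achievable: Triage in day 1; Review in day 3; Prototype in day 4; Scope in day 5; Spec in day 2.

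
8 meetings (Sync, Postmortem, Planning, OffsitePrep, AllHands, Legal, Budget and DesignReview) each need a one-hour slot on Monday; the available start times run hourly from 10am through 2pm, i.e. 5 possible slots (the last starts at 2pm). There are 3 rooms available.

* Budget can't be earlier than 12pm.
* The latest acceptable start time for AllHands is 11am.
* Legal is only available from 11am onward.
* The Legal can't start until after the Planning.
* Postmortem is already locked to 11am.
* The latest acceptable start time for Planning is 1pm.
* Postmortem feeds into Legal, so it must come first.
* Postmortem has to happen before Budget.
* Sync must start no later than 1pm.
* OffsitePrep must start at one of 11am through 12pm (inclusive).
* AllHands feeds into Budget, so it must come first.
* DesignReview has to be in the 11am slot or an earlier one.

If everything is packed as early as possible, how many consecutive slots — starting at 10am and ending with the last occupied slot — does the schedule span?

3

The precedence chain requires at least 2 distinct slots.
With at most 3 per slot and 8 meetings, at least 3 slots are needed.
Budget can't be placed before 12pm — that is slot 3 counting from 10am — so the schedule must run through at least 3 slots.
3 works (last occupied slot: 12pm): for example Postmortem in 11am, Sync in 11am, DesignReview in 10am, Legal in 12pm, Budget in 12pm, AllHands in 10am, Planning in 10am, OffsitePrep in 11am.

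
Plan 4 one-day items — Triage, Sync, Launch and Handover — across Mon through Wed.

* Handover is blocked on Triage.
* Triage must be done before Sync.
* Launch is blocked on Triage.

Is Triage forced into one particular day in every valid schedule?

Triage can be Mon (e.g. Sync=Tue; Triage=Mon; Handover=Tue; Launch=Tue) or Tue (e.g. Triage -> Tue, Launch -> Wed, Sync -> Wed, Handover -> Wed).

No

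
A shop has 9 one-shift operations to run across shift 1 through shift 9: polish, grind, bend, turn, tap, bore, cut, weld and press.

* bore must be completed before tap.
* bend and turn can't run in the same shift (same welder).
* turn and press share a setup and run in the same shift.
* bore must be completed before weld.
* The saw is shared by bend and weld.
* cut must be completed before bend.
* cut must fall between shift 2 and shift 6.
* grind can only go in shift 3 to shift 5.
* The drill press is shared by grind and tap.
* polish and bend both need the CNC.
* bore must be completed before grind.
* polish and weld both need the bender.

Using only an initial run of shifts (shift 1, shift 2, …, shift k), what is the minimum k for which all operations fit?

The precedence chain requires at least 2 distinct shifts.
grind can't be placed before shift 3, so the schedule must run through at least shift 3.
3 works (last occupied shift: shift 3): for example press in shift 1, tap in shift 2, polish in shift 1, bend in shift 3, grind in shift 3, turn in shift 1, weld in shift 2, cut in shift 2, bore in shift 1.

3 shifts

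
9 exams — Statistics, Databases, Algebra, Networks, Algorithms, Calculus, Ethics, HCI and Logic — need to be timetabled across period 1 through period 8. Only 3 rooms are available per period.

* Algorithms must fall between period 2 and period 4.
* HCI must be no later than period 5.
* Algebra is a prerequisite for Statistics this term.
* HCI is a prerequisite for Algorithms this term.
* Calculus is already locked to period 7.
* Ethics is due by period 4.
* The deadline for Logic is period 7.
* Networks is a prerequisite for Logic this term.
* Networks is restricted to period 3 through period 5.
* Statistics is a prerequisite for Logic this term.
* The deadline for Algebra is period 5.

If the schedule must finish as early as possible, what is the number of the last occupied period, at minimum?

7

The precedence chain requires at least 3 distinct periods.
With at most 3 per period and 9 exams, at least 3 periods are needed.
Calculus can't be placed before period 7, so the schedule must run through at least period 7.
7 works (last occupied period: period 7): for example Ethics=period 1, HCI=period 1, Logic=period 4, Networks=period 3, Statistics=period 2, Algebra=period 1, Calculus=period 7, Algorithms=period 2, Databases=period 2.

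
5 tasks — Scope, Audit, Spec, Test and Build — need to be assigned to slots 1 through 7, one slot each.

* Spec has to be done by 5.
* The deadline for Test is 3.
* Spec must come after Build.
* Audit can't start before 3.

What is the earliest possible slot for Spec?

2

Precedence pushes Spec to at least 2; Spec's own window allows nothing later than 5.
Spec at 2 is achievable: Spec=2; Build=1; Audit=3; Test=1; Scope=1.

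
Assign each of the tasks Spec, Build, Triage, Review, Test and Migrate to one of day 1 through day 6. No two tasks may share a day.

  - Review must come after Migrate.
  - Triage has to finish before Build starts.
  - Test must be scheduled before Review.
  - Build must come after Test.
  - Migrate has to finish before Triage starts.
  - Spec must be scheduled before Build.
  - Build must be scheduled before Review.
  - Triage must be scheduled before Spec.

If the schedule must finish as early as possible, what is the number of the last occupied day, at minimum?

6

The precedence chain requires at least 5 distinct days.
With at most 1 per day and 6 tasks, at least 6 days are needed.
6 works (last occupied day: day 6): for example Spec in day 3; Build in day 5; Triage in day 2; Migrate in day 1; Test in day 4; Review in day 6.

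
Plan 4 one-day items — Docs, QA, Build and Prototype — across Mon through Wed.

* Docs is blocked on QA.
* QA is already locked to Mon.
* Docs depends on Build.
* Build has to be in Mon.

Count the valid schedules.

Splitting on Docs: it can be Tue (3), Wed (3). Listing each branch's schedules as (QA, Build, Prototype):
Docs=Tue: (Mon,Mon,Mon) (Mon,Mon,Tue) (Mon,Mon,Wed) — 3.
Docs=Wed: (Mon,Mon,Mon) (Mon,Mon,Tue) (Mon,Mon,Wed) — 3.
Summing: 3 + 3 = 6.

6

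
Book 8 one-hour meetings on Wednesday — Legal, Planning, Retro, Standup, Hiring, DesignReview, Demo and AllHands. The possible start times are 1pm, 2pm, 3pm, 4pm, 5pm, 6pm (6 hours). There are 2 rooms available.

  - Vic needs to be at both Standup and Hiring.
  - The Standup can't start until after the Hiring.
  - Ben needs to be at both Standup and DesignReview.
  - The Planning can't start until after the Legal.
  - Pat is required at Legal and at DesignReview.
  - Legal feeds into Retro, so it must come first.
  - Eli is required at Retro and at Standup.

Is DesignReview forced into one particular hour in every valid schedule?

No

DesignReview can be 1pm (e.g. Standup=2pm, AllHands=4pm, DesignReview=1pm, Legal=2pm, Retro=3pm, Planning=3pm, Demo=4pm, Hiring=1pm) or 2pm (e.g. DesignReview -> 2pm; Planning -> 2pm; Hiring -> 1pm; AllHands -> 4pm; Retro -> 3pm; Legal -> 1pm; Standup -> 4pm; Demo -> 3pm).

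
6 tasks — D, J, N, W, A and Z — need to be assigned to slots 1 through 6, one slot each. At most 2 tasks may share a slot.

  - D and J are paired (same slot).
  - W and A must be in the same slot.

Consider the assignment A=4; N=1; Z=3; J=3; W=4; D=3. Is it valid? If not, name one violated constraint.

At most 2 tasks may share a slot — violated.
W and A must be in the same slot — holds.
D and J are paired (same slot) — holds.

Invalid. At most 2 tasks may share a slot.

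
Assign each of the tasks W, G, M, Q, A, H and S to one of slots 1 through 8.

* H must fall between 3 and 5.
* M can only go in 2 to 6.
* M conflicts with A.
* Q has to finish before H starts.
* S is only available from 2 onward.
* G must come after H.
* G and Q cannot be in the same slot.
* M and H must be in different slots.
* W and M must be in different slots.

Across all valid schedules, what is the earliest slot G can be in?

4

Precedence pushes G to at least 4.
G at 4 is achievable: H -> 3, S -> 2, M -> 2, W -> 1, G -> 4, A -> 1, Q -> 1.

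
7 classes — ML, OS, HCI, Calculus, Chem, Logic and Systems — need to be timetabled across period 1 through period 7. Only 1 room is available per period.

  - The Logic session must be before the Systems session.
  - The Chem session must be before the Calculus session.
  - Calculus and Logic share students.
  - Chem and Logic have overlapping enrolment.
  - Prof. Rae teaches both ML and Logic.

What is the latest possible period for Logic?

period 6

Downstream work caps Logic at period 6.
Logic at period 6 is achievable: Systems=period 7, HCI=period 5, OS=period 4, ML=period 3, Calculus=period 2, Logic=period 6, Chem=period 1.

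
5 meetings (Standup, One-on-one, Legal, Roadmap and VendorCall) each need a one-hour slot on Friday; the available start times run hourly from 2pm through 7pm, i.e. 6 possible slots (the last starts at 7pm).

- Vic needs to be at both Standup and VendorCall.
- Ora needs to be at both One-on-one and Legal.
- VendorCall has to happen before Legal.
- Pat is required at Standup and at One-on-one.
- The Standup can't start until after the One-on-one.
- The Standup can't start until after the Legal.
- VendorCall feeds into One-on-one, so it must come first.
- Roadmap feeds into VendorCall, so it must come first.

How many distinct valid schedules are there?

12

Splitting on Standup: it can be 6pm (2), 7pm (10). Listing each branch's schedules as (One-on-one, Legal, Roadmap, VendorCall):
Standup=6pm: (4pm,5pm,2pm,3pm) (5pm,4pm,2pm,3pm) — 2.
Standup=7pm: (4pm,5pm,2pm,3pm) (4pm,6pm,2pm,3pm) (5pm,4pm,2pm,3pm) (5pm,6pm,2pm,3pm) (5pm,6pm,2pm,4pm) (5pm,6pm,3pm,4pm) (6pm,4pm,2pm,3pm) (6pm,5pm,2pm,3pm) (6pm,5pm,2pm,4pm) (6pm,5pm,3pm,4pm) — 10.
Summing: 2 + 10 = 12.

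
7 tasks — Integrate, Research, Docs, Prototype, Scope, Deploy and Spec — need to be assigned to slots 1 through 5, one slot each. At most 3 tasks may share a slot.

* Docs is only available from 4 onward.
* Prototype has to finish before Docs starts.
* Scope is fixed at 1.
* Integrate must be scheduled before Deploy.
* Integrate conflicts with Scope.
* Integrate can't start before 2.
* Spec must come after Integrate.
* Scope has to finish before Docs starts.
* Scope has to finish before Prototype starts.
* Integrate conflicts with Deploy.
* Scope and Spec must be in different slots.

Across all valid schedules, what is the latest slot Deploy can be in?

Precedence pushes Deploy to at least 3.
Deploy at 5 is achievable: Integrate in 2; Deploy in 5; Docs in 4; Research in 1; Scope in 1; Spec in 3; Prototype in 2.

5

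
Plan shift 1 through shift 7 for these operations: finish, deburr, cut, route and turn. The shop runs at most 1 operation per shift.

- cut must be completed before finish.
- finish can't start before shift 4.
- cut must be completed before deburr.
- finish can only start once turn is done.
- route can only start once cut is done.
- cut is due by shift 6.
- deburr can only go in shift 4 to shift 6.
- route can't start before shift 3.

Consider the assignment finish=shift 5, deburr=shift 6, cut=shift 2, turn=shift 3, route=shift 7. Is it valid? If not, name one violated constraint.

The shop runs at most 1 operation per shift — holds.
cut must be completed before finish — holds.
finish can't start before shift 4 — holds.
route can only start once cut is done — holds.
cut is due by shift 6 — holds.
cut must be completed before deburr — holds.
deburr can only go in shift 4 to shift 6 — holds.
finish can only start once turn is done — holds.
route can't start before shift 3 — holds.

Yes, all constraints hold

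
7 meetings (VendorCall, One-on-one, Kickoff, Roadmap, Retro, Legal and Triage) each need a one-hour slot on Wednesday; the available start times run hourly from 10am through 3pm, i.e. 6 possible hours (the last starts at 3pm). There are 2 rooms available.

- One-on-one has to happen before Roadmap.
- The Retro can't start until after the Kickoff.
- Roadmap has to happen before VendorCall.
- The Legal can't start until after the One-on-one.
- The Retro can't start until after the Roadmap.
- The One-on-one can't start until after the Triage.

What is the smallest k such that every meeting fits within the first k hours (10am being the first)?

The precedence chain requires at least 4 distinct hours.
With at most 2 per hour and 7 meetings, at least 4 hours are needed.
4 works (last occupied hour: 1pm): for example VendorCall -> 1pm, Legal -> 12pm, Kickoff -> 10am, Retro -> 1pm, Triage -> 10am, Roadmap -> 12pm, One-on-one -> 11am.

4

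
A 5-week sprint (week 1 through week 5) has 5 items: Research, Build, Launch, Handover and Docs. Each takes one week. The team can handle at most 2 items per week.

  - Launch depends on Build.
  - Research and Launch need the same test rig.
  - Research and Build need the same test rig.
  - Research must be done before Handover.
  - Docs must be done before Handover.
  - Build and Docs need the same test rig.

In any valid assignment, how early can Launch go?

Precedence pushes Launch to at least week 2.
Launch at week 2 is achievable: Launch=week 2, Build=week 1, Handover=week 4, Docs=week 2, Research=week 3.

week 2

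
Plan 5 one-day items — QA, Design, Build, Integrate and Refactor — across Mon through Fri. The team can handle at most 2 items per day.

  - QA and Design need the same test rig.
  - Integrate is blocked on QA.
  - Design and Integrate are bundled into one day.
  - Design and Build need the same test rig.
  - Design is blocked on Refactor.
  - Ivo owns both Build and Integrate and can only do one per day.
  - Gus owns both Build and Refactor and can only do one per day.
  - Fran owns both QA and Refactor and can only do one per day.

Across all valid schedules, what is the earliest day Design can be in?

Wed

Precedence pushes Design to at least Tue.
Design at Wed is achievable: QA in Mon, Design in Wed, Build in Mon, Refactor in Tue, Integrate in Wed.
Nothing earlier works — the conflict and capacity constraints rule out every day before Wed.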